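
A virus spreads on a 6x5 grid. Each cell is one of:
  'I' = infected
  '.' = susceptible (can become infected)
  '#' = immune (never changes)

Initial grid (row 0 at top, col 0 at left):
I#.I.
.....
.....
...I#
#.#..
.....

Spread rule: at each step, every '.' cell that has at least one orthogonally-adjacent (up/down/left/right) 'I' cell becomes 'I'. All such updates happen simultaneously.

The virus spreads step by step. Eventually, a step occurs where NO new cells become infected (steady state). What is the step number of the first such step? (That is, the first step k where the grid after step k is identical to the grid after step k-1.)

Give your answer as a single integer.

Answer: 6

Derivation:
Step 0 (initial): 3 infected
Step 1: +7 new -> 10 infected
Step 2: +9 new -> 19 infected
Step 3: +5 new -> 24 infected
Step 4: +1 new -> 25 infected
Step 5: +1 new -> 26 infected
Step 6: +0 new -> 26 infected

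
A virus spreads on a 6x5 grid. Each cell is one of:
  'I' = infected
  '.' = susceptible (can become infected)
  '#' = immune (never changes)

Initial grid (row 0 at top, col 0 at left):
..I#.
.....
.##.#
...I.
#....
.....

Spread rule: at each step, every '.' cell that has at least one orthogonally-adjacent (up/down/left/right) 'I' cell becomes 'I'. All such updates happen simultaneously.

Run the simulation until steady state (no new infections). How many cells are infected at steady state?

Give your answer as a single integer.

Answer: 25

Derivation:
Step 0 (initial): 2 infected
Step 1: +6 new -> 8 infected
Step 2: +7 new -> 15 infected
Step 3: +6 new -> 21 infected
Step 4: +3 new -> 24 infected
Step 5: +1 new -> 25 infected
Step 6: +0 new -> 25 infected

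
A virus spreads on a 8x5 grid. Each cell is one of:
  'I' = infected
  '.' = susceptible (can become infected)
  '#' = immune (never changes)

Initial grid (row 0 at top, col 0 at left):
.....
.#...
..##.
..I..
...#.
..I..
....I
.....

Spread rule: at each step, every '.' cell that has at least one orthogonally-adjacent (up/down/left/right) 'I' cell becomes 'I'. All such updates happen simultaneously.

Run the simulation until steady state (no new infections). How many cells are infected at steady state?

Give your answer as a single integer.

Answer: 36

Derivation:
Step 0 (initial): 3 infected
Step 1: +9 new -> 12 infected
Step 2: +9 new -> 21 infected
Step 3: +5 new -> 26 infected
Step 4: +3 new -> 29 infected
Step 5: +3 new -> 32 infected
Step 6: +3 new -> 35 infected
Step 7: +1 new -> 36 infected
Step 8: +0 new -> 36 infected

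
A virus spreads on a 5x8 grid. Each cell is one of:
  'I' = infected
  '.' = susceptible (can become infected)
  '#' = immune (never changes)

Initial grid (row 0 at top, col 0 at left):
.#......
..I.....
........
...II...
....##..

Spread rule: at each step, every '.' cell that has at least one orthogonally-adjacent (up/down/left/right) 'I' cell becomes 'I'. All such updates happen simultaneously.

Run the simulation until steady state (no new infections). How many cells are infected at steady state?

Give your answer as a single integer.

Answer: 37

Derivation:
Step 0 (initial): 3 infected
Step 1: +9 new -> 12 infected
Step 2: +8 new -> 20 infected
Step 3: +9 new -> 29 infected
Step 4: +5 new -> 34 infected
Step 5: +2 new -> 36 infected
Step 6: +1 new -> 37 infected
Step 7: +0 new -> 37 infected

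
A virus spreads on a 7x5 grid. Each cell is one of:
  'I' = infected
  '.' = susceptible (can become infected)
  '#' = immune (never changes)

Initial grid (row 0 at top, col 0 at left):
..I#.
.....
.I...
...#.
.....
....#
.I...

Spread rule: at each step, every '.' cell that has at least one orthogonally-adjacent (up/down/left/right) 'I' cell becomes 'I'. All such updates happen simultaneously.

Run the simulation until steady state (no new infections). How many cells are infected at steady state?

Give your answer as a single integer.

Answer: 32

Derivation:
Step 0 (initial): 3 infected
Step 1: +9 new -> 12 infected
Step 2: +10 new -> 22 infected
Step 3: +6 new -> 28 infected
Step 4: +3 new -> 31 infected
Step 5: +1 new -> 32 infected
Step 6: +0 new -> 32 infected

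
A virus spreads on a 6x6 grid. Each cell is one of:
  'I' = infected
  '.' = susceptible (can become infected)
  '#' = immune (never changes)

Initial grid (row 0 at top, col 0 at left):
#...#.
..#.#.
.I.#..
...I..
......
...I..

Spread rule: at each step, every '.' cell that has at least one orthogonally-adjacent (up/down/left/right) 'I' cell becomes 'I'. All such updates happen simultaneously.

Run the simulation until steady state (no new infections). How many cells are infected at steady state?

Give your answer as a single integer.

Step 0 (initial): 3 infected
Step 1: +9 new -> 12 infected
Step 2: +10 new -> 22 infected
Step 3: +5 new -> 27 infected
Step 4: +2 new -> 29 infected
Step 5: +2 new -> 31 infected
Step 6: +0 new -> 31 infected

Answer: 31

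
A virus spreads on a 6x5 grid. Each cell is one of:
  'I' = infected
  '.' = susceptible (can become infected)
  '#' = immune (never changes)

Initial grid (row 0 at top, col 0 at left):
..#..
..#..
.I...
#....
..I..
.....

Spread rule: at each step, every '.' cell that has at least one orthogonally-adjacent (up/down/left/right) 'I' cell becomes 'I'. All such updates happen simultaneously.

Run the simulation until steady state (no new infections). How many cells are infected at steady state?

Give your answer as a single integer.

Step 0 (initial): 2 infected
Step 1: +8 new -> 10 infected
Step 2: +8 new -> 18 infected
Step 3: +6 new -> 24 infected
Step 4: +2 new -> 26 infected
Step 5: +1 new -> 27 infected
Step 6: +0 new -> 27 infected

Answer: 27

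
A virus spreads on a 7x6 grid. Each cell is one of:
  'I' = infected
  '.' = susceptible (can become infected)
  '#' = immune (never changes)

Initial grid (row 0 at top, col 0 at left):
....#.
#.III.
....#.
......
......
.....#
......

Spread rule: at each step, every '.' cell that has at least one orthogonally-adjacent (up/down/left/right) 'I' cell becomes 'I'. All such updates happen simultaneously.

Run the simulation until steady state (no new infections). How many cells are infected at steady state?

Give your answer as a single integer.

Step 0 (initial): 3 infected
Step 1: +6 new -> 9 infected
Step 2: +6 new -> 15 infected
Step 3: +7 new -> 22 infected
Step 4: +6 new -> 28 infected
Step 5: +5 new -> 33 infected
Step 6: +3 new -> 36 infected
Step 7: +2 new -> 38 infected
Step 8: +0 new -> 38 infected

Answer: 38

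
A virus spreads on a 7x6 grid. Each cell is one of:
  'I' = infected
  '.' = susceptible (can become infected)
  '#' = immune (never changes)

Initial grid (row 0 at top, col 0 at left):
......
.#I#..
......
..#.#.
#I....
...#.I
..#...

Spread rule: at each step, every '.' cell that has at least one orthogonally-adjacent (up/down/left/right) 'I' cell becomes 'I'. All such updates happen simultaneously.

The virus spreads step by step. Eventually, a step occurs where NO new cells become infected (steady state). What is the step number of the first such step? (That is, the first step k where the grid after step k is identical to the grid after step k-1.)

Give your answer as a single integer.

Step 0 (initial): 3 infected
Step 1: +8 new -> 11 infected
Step 2: +12 new -> 23 infected
Step 3: +8 new -> 31 infected
Step 4: +4 new -> 35 infected
Step 5: +0 new -> 35 infected

Answer: 5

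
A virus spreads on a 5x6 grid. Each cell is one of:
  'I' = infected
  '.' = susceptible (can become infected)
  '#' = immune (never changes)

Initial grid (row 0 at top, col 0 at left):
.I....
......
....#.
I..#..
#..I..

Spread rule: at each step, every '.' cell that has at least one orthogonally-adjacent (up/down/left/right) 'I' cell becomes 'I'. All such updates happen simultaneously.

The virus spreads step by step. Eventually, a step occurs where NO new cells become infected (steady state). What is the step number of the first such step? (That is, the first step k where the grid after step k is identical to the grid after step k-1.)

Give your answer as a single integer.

Step 0 (initial): 3 infected
Step 1: +7 new -> 10 infected
Step 2: +8 new -> 18 infected
Step 3: +4 new -> 22 infected
Step 4: +4 new -> 26 infected
Step 5: +1 new -> 27 infected
Step 6: +0 new -> 27 infected

Answer: 6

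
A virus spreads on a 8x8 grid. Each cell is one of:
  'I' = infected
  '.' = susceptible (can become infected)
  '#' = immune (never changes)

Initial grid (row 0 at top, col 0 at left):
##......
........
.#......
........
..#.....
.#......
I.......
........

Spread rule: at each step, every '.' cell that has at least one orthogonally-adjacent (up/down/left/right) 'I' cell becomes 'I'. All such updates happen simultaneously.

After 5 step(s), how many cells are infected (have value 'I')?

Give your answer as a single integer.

Answer: 23

Derivation:
Step 0 (initial): 1 infected
Step 1: +3 new -> 4 infected
Step 2: +3 new -> 7 infected
Step 3: +5 new -> 12 infected
Step 4: +5 new -> 17 infected
Step 5: +6 new -> 23 infected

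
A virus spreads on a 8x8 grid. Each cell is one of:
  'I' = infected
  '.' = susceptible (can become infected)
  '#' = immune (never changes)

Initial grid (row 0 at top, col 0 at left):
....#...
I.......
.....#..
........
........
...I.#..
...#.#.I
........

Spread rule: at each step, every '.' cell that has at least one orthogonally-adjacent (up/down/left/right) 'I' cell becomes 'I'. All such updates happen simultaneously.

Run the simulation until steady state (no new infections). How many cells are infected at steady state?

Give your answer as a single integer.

Answer: 59

Derivation:
Step 0 (initial): 3 infected
Step 1: +9 new -> 12 infected
Step 2: +13 new -> 25 infected
Step 3: +17 new -> 42 infected
Step 4: +9 new -> 51 infected
Step 5: +4 new -> 55 infected
Step 6: +3 new -> 58 infected
Step 7: +1 new -> 59 infected
Step 8: +0 new -> 59 infected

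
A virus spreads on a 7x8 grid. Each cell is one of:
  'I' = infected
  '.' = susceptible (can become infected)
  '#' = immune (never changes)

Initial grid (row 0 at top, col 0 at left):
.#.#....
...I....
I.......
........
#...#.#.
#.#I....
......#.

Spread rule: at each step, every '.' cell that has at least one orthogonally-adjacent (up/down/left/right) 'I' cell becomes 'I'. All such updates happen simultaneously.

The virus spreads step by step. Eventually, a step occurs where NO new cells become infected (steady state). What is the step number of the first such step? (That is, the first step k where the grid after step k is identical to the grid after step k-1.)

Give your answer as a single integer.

Answer: 7

Derivation:
Step 0 (initial): 3 infected
Step 1: +9 new -> 12 infected
Step 2: +13 new -> 25 infected
Step 3: +10 new -> 35 infected
Step 4: +7 new -> 42 infected
Step 5: +5 new -> 47 infected
Step 6: +1 new -> 48 infected
Step 7: +0 new -> 48 infected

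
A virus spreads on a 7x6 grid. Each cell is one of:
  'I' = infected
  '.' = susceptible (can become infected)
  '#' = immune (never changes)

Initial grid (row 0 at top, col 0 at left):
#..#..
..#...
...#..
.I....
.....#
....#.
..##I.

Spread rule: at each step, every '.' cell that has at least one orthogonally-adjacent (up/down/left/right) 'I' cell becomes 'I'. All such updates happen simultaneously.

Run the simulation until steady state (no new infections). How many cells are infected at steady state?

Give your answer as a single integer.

Answer: 34

Derivation:
Step 0 (initial): 2 infected
Step 1: +5 new -> 7 infected
Step 2: +8 new -> 15 infected
Step 3: +7 new -> 22 infected
Step 4: +6 new -> 28 infected
Step 5: +2 new -> 30 infected
Step 6: +3 new -> 33 infected
Step 7: +1 new -> 34 infected
Step 8: +0 new -> 34 infected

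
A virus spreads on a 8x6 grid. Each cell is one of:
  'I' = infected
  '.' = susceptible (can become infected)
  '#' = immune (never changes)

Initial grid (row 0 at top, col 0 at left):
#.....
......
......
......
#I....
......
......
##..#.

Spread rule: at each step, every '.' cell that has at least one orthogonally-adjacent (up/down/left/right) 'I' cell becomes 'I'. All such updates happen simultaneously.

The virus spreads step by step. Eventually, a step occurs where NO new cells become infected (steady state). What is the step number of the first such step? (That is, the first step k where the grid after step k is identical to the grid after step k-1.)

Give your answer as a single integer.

Answer: 9

Derivation:
Step 0 (initial): 1 infected
Step 1: +3 new -> 4 infected
Step 2: +7 new -> 11 infected
Step 3: +8 new -> 19 infected
Step 4: +9 new -> 28 infected
Step 5: +7 new -> 35 infected
Step 6: +4 new -> 39 infected
Step 7: +3 new -> 42 infected
Step 8: +1 new -> 43 infected
Step 9: +0 new -> 43 infected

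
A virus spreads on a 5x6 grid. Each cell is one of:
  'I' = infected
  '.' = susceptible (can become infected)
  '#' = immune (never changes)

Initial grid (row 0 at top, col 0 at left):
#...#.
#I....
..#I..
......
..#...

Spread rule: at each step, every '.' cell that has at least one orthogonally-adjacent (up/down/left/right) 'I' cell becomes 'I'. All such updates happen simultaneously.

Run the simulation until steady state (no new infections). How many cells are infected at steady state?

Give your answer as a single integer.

Answer: 25

Derivation:
Step 0 (initial): 2 infected
Step 1: +6 new -> 8 infected
Step 2: +9 new -> 17 infected
Step 3: +5 new -> 22 infected
Step 4: +3 new -> 25 infected
Step 5: +0 new -> 25 infected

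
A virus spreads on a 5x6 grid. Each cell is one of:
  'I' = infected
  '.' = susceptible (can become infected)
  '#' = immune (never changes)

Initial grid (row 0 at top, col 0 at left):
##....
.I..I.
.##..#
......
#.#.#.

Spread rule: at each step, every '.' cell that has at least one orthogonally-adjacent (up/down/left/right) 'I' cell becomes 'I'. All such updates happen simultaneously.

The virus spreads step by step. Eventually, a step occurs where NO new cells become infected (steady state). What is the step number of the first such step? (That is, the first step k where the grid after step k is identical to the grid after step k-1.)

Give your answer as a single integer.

Answer: 6

Derivation:
Step 0 (initial): 2 infected
Step 1: +6 new -> 8 infected
Step 2: +6 new -> 14 infected
Step 3: +3 new -> 17 infected
Step 4: +4 new -> 21 infected
Step 5: +1 new -> 22 infected
Step 6: +0 new -> 22 infected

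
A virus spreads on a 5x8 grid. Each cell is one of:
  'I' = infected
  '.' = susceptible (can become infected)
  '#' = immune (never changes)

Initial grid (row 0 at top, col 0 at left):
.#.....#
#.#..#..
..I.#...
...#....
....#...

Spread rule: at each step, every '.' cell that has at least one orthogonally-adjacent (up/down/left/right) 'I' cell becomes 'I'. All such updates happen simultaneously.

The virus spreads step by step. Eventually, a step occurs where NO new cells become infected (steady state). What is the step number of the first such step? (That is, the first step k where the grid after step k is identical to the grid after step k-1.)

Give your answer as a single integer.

Step 0 (initial): 1 infected
Step 1: +3 new -> 4 infected
Step 2: +5 new -> 9 infected
Step 3: +5 new -> 14 infected
Step 4: +3 new -> 17 infected
Step 5: +1 new -> 18 infected
Step 6: +1 new -> 19 infected
Step 7: +1 new -> 20 infected
Step 8: +2 new -> 22 infected
Step 9: +3 new -> 25 infected
Step 10: +3 new -> 28 infected
Step 11: +3 new -> 31 infected
Step 12: +0 new -> 31 infected

Answer: 12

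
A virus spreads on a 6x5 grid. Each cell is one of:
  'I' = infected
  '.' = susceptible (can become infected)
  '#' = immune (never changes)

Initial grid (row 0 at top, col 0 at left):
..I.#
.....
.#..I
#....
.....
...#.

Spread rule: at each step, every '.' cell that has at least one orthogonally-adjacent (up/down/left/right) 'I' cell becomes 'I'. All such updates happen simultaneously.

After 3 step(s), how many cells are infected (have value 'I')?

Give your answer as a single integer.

Answer: 18

Derivation:
Step 0 (initial): 2 infected
Step 1: +6 new -> 8 infected
Step 2: +6 new -> 14 infected
Step 3: +4 new -> 18 infected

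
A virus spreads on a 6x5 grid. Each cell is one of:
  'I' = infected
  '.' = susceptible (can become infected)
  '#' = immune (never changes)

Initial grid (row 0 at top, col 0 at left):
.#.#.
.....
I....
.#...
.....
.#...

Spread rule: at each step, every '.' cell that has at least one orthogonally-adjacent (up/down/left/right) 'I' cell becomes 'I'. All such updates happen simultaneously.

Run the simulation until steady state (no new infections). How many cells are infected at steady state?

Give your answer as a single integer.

Answer: 26

Derivation:
Step 0 (initial): 1 infected
Step 1: +3 new -> 4 infected
Step 2: +4 new -> 8 infected
Step 3: +5 new -> 13 infected
Step 4: +5 new -> 18 infected
Step 5: +4 new -> 22 infected
Step 6: +3 new -> 25 infected
Step 7: +1 new -> 26 infected
Step 8: +0 new -> 26 infected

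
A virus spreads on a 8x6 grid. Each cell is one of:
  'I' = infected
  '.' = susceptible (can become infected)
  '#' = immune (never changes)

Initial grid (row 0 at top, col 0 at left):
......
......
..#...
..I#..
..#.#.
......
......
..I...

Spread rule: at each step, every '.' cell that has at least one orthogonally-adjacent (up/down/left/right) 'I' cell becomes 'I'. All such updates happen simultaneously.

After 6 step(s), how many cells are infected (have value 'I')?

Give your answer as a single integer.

Answer: 37

Derivation:
Step 0 (initial): 2 infected
Step 1: +4 new -> 6 infected
Step 2: +8 new -> 14 infected
Step 3: +8 new -> 22 infected
Step 4: +7 new -> 29 infected
Step 5: +4 new -> 33 infected
Step 6: +4 new -> 37 infected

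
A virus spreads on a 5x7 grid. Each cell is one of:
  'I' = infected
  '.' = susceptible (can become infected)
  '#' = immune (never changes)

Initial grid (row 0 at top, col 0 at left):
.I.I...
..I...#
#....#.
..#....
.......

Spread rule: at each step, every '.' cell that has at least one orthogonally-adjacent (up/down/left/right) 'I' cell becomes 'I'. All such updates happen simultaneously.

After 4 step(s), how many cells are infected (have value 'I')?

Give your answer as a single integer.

Answer: 23

Derivation:
Step 0 (initial): 3 infected
Step 1: +6 new -> 9 infected
Step 2: +5 new -> 14 infected
Step 3: +5 new -> 19 infected
Step 4: +4 new -> 23 infected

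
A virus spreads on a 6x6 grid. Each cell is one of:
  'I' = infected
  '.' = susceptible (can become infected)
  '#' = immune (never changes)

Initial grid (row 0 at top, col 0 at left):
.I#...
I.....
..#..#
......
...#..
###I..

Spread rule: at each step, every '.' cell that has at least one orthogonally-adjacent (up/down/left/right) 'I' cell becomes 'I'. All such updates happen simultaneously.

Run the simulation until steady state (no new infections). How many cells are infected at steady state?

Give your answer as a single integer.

Answer: 29

Derivation:
Step 0 (initial): 3 infected
Step 1: +4 new -> 7 infected
Step 2: +5 new -> 12 infected
Step 3: +5 new -> 17 infected
Step 4: +8 new -> 25 infected
Step 5: +3 new -> 28 infected
Step 6: +1 new -> 29 infected
Step 7: +0 new -> 29 infected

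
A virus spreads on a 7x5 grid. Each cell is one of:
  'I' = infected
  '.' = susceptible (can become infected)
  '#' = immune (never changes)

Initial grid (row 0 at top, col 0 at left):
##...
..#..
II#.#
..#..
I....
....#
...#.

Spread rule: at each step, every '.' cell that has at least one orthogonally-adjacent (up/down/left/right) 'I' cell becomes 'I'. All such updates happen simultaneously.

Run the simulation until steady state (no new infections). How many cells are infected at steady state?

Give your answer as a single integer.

Step 0 (initial): 3 infected
Step 1: +6 new -> 9 infected
Step 2: +3 new -> 12 infected
Step 3: +3 new -> 15 infected
Step 4: +4 new -> 19 infected
Step 5: +2 new -> 21 infected
Step 6: +1 new -> 22 infected
Step 7: +2 new -> 24 infected
Step 8: +2 new -> 26 infected
Step 9: +0 new -> 26 infected

Answer: 26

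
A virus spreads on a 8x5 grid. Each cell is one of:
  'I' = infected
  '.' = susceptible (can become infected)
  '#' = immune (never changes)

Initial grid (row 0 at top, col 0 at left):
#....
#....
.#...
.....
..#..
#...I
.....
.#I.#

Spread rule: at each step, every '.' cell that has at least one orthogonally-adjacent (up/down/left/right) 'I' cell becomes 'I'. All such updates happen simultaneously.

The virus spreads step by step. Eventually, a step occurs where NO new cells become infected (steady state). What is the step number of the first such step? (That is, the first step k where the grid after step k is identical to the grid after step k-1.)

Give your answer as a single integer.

Step 0 (initial): 2 infected
Step 1: +5 new -> 7 infected
Step 2: +5 new -> 12 infected
Step 3: +4 new -> 16 infected
Step 4: +5 new -> 21 infected
Step 5: +5 new -> 26 infected
Step 6: +3 new -> 29 infected
Step 7: +3 new -> 32 infected
Step 8: +1 new -> 33 infected
Step 9: +0 new -> 33 infected

Answer: 9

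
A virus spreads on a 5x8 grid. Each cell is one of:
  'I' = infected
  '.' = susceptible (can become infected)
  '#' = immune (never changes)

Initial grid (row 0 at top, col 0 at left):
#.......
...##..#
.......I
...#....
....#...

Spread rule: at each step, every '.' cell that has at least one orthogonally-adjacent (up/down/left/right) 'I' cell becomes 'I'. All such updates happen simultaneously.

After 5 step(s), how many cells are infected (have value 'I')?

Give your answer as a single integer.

Answer: 19

Derivation:
Step 0 (initial): 1 infected
Step 1: +2 new -> 3 infected
Step 2: +4 new -> 7 infected
Step 3: +5 new -> 12 infected
Step 4: +5 new -> 17 infected
Step 5: +2 new -> 19 infected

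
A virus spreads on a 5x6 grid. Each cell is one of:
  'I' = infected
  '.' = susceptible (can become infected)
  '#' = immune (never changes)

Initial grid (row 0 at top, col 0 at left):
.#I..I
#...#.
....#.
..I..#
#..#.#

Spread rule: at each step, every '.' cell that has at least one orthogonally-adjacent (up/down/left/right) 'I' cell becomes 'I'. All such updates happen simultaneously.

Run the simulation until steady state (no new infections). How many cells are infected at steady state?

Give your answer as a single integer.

Step 0 (initial): 3 infected
Step 1: +8 new -> 11 infected
Step 2: +8 new -> 19 infected
Step 3: +2 new -> 21 infected
Step 4: +0 new -> 21 infected

Answer: 21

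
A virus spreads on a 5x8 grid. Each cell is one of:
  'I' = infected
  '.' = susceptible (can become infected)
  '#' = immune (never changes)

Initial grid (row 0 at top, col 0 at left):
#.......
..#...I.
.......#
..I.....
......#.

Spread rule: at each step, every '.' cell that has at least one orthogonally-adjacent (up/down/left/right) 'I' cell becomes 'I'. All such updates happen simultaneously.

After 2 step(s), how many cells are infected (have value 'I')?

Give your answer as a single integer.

Step 0 (initial): 2 infected
Step 1: +8 new -> 10 infected
Step 2: +11 new -> 21 infected

Answer: 21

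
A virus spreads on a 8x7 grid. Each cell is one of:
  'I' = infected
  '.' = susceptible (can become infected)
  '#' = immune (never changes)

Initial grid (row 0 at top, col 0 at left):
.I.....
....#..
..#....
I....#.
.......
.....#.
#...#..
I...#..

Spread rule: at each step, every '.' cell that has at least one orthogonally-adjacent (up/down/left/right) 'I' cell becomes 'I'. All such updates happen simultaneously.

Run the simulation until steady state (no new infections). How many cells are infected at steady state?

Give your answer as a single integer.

Step 0 (initial): 3 infected
Step 1: +7 new -> 10 infected
Step 2: +9 new -> 19 infected
Step 3: +7 new -> 26 infected
Step 4: +6 new -> 32 infected
Step 5: +5 new -> 37 infected
Step 6: +4 new -> 41 infected
Step 7: +2 new -> 43 infected
Step 8: +2 new -> 45 infected
Step 9: +1 new -> 46 infected
Step 10: +2 new -> 48 infected
Step 11: +1 new -> 49 infected
Step 12: +0 new -> 49 infected

Answer: 49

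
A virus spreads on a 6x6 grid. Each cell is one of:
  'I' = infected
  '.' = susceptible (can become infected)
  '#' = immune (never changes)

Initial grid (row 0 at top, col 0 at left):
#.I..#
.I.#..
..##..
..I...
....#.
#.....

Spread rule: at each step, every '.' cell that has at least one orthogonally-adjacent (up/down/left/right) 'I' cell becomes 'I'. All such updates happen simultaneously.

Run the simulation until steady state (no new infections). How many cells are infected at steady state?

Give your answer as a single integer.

Step 0 (initial): 3 infected
Step 1: +8 new -> 11 infected
Step 2: +7 new -> 18 infected
Step 3: +6 new -> 24 infected
Step 4: +4 new -> 28 infected
Step 5: +1 new -> 29 infected
Step 6: +0 new -> 29 infected

Answer: 29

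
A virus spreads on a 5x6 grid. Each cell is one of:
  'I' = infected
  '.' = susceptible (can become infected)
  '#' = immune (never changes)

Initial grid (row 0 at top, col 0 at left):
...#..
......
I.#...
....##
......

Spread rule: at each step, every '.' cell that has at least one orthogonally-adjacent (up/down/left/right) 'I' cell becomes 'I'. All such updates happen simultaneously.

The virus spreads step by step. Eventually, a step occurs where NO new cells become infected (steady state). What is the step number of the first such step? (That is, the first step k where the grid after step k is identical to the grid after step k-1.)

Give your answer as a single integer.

Answer: 8

Derivation:
Step 0 (initial): 1 infected
Step 1: +3 new -> 4 infected
Step 2: +4 new -> 8 infected
Step 3: +4 new -> 12 infected
Step 4: +4 new -> 16 infected
Step 5: +3 new -> 19 infected
Step 6: +4 new -> 23 infected
Step 7: +3 new -> 26 infected
Step 8: +0 new -> 26 infected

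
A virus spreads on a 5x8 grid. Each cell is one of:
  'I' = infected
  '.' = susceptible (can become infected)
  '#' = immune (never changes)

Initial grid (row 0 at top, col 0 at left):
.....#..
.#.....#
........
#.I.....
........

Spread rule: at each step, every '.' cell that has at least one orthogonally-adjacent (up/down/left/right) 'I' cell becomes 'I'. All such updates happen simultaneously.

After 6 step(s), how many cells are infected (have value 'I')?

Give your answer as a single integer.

Answer: 34

Derivation:
Step 0 (initial): 1 infected
Step 1: +4 new -> 5 infected
Step 2: +6 new -> 11 infected
Step 3: +7 new -> 18 infected
Step 4: +7 new -> 25 infected
Step 5: +6 new -> 31 infected
Step 6: +3 new -> 34 infected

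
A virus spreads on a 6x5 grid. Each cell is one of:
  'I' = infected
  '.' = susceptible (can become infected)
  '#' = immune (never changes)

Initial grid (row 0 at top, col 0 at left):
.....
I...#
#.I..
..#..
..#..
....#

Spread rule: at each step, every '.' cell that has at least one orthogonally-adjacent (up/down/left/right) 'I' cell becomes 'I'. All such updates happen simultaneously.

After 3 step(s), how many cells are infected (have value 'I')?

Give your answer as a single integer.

Answer: 18

Derivation:
Step 0 (initial): 2 infected
Step 1: +5 new -> 7 infected
Step 2: +6 new -> 13 infected
Step 3: +5 new -> 18 infected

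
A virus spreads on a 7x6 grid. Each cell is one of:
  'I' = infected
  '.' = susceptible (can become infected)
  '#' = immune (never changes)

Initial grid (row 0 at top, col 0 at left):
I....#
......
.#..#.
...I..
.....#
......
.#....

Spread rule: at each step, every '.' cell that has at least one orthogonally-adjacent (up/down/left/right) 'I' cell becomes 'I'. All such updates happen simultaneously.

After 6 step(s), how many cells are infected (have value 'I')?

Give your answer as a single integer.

Step 0 (initial): 2 infected
Step 1: +6 new -> 8 infected
Step 2: +10 new -> 18 infected
Step 3: +9 new -> 27 infected
Step 4: +7 new -> 34 infected
Step 5: +2 new -> 36 infected
Step 6: +1 new -> 37 infected

Answer: 37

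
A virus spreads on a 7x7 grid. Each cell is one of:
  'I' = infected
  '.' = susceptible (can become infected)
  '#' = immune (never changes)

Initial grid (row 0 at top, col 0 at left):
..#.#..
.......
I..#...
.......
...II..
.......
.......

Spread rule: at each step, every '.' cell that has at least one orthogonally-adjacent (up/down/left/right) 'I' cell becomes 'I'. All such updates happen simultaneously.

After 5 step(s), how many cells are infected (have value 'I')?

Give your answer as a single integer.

Step 0 (initial): 3 infected
Step 1: +9 new -> 12 infected
Step 2: +14 new -> 26 infected
Step 3: +10 new -> 36 infected
Step 4: +6 new -> 42 infected
Step 5: +3 new -> 45 infected

Answer: 45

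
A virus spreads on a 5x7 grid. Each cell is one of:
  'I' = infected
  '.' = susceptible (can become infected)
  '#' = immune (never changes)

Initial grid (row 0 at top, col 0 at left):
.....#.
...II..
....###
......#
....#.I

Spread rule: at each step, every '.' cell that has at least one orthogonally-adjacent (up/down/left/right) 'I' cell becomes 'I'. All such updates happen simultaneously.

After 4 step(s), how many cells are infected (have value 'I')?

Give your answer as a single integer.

Step 0 (initial): 3 infected
Step 1: +6 new -> 9 infected
Step 2: +6 new -> 15 infected
Step 3: +7 new -> 22 infected
Step 4: +4 new -> 26 infected

Answer: 26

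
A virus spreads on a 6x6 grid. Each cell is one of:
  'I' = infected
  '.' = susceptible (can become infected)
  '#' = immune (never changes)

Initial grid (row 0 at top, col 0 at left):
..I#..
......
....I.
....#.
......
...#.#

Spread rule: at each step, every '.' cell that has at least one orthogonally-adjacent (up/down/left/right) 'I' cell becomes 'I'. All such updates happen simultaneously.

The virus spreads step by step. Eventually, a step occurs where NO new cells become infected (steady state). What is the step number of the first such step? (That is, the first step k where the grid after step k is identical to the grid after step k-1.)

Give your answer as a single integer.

Answer: 8

Derivation:
Step 0 (initial): 2 infected
Step 1: +5 new -> 7 infected
Step 2: +8 new -> 15 infected
Step 3: +6 new -> 21 infected
Step 4: +4 new -> 25 infected
Step 5: +4 new -> 29 infected
Step 6: +2 new -> 31 infected
Step 7: +1 new -> 32 infected
Step 8: +0 new -> 32 infected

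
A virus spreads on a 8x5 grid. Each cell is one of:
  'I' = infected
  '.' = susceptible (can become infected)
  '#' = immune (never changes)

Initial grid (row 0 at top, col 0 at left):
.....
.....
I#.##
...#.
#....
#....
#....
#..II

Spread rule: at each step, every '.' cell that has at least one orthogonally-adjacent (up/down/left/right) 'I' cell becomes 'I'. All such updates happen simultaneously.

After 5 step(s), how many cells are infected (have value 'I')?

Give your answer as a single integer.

Step 0 (initial): 3 infected
Step 1: +5 new -> 8 infected
Step 2: +7 new -> 15 infected
Step 3: +8 new -> 23 infected
Step 4: +6 new -> 29 infected
Step 5: +2 new -> 31 infected

Answer: 31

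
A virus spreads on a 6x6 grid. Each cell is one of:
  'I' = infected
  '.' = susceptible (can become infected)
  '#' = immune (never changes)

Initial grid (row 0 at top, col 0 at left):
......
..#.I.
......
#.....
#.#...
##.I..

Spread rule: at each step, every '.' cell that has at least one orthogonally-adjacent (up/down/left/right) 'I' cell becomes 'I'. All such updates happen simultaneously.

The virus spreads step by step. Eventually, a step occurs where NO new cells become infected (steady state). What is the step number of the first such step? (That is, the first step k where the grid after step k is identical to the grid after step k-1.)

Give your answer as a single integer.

Answer: 7

Derivation:
Step 0 (initial): 2 infected
Step 1: +7 new -> 9 infected
Step 2: +8 new -> 17 infected
Step 3: +5 new -> 22 infected
Step 4: +3 new -> 25 infected
Step 5: +4 new -> 29 infected
Step 6: +1 new -> 30 infected
Step 7: +0 new -> 30 infected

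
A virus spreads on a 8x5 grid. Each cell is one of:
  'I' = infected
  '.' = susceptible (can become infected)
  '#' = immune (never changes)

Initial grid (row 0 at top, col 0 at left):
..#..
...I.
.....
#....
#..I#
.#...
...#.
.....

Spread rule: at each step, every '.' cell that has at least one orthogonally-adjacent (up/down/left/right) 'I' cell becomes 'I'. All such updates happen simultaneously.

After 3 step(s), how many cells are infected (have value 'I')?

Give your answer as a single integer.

Step 0 (initial): 2 infected
Step 1: +7 new -> 9 infected
Step 2: +9 new -> 18 infected
Step 3: +6 new -> 24 infected

Answer: 24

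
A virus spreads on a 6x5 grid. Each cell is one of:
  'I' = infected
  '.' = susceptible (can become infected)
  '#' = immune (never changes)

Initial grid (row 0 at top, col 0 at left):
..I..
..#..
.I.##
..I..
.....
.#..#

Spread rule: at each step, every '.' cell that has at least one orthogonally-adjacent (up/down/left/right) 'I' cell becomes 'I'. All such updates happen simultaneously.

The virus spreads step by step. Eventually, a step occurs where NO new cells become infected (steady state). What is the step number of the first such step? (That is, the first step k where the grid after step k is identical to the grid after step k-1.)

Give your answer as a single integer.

Step 0 (initial): 3 infected
Step 1: +8 new -> 11 infected
Step 2: +9 new -> 20 infected
Step 3: +4 new -> 24 infected
Step 4: +1 new -> 25 infected
Step 5: +0 new -> 25 infected

Answer: 5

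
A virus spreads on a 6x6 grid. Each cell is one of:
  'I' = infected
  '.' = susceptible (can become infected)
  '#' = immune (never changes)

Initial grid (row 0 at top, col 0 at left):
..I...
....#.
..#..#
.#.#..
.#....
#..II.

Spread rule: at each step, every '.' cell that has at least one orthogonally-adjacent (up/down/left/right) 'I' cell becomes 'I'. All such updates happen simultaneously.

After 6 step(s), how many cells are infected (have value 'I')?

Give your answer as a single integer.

Step 0 (initial): 3 infected
Step 1: +7 new -> 10 infected
Step 2: +8 new -> 18 infected
Step 3: +7 new -> 25 infected
Step 4: +2 new -> 27 infected
Step 5: +1 new -> 28 infected
Step 6: +1 new -> 29 infected

Answer: 29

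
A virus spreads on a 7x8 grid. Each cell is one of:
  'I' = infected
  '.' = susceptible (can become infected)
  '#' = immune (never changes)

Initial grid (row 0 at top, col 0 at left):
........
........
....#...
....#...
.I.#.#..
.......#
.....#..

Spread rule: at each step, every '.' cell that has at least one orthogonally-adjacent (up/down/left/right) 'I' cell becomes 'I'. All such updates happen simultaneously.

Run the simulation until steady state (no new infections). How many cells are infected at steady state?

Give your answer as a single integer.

Answer: 50

Derivation:
Step 0 (initial): 1 infected
Step 1: +4 new -> 5 infected
Step 2: +6 new -> 11 infected
Step 3: +7 new -> 18 infected
Step 4: +6 new -> 24 infected
Step 5: +6 new -> 30 infected
Step 6: +3 new -> 33 infected
Step 7: +4 new -> 37 infected
Step 8: +6 new -> 43 infected
Step 9: +5 new -> 48 infected
Step 10: +2 new -> 50 infected
Step 11: +0 new -> 50 infected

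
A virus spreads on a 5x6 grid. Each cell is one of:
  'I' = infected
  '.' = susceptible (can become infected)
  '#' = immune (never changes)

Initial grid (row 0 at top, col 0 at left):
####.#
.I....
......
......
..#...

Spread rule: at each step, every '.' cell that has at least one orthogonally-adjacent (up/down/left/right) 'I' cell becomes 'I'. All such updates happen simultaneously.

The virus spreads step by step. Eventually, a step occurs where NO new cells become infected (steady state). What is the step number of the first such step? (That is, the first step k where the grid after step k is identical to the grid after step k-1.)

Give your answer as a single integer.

Step 0 (initial): 1 infected
Step 1: +3 new -> 4 infected
Step 2: +4 new -> 8 infected
Step 3: +5 new -> 13 infected
Step 4: +5 new -> 18 infected
Step 5: +3 new -> 21 infected
Step 6: +2 new -> 23 infected
Step 7: +1 new -> 24 infected
Step 8: +0 new -> 24 infected

Answer: 8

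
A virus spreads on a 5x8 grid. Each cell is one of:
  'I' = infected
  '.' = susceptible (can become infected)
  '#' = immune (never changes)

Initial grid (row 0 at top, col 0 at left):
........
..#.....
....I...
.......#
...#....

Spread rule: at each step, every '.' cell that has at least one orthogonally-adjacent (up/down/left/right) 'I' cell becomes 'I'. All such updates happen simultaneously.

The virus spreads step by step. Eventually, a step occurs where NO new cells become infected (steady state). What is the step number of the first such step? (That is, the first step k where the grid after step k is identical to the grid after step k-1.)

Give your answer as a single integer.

Step 0 (initial): 1 infected
Step 1: +4 new -> 5 infected
Step 2: +8 new -> 13 infected
Step 3: +8 new -> 21 infected
Step 4: +8 new -> 29 infected
Step 5: +6 new -> 35 infected
Step 6: +2 new -> 37 infected
Step 7: +0 new -> 37 infected

Answer: 7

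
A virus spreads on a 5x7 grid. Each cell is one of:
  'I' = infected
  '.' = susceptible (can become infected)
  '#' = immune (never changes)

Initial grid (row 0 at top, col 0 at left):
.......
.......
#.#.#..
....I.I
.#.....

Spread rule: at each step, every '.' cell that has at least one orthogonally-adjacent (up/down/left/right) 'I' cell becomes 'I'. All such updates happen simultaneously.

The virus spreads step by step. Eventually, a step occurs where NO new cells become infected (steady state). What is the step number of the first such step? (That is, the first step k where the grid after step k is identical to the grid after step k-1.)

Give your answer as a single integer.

Step 0 (initial): 2 infected
Step 1: +5 new -> 7 infected
Step 2: +6 new -> 13 infected
Step 3: +5 new -> 18 infected
Step 4: +6 new -> 24 infected
Step 5: +4 new -> 28 infected
Step 6: +2 new -> 30 infected
Step 7: +1 new -> 31 infected
Step 8: +0 new -> 31 infected

Answer: 8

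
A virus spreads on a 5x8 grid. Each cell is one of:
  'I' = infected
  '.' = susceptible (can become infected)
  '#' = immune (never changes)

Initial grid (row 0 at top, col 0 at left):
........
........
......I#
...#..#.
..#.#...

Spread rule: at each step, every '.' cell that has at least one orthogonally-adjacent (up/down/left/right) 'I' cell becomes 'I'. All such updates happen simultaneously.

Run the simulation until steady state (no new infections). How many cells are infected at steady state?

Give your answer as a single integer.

Answer: 34

Derivation:
Step 0 (initial): 1 infected
Step 1: +2 new -> 3 infected
Step 2: +5 new -> 8 infected
Step 3: +6 new -> 14 infected
Step 4: +4 new -> 18 infected
Step 5: +5 new -> 23 infected
Step 6: +5 new -> 28 infected
Step 7: +4 new -> 32 infected
Step 8: +2 new -> 34 infected
Step 9: +0 new -> 34 infected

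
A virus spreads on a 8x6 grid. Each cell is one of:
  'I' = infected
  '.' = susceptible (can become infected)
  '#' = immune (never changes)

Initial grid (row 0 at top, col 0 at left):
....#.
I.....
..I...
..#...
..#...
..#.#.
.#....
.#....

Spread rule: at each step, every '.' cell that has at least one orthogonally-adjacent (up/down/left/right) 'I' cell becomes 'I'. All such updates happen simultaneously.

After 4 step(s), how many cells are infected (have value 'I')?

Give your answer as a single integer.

Step 0 (initial): 2 infected
Step 1: +6 new -> 8 infected
Step 2: +7 new -> 15 infected
Step 3: +7 new -> 22 infected
Step 4: +6 new -> 28 infected

Answer: 28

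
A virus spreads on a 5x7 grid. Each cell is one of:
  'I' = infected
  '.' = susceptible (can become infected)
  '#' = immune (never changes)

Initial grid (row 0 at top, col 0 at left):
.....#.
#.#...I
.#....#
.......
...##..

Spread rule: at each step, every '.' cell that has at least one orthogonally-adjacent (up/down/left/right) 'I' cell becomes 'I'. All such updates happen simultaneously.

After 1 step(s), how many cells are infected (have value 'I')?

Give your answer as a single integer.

Answer: 3

Derivation:
Step 0 (initial): 1 infected
Step 1: +2 new -> 3 infected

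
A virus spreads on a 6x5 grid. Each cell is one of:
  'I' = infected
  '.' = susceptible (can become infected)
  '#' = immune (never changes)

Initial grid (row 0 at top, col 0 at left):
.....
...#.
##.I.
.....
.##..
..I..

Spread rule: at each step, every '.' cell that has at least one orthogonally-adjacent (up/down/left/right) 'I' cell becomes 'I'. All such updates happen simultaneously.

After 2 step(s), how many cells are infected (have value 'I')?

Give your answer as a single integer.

Answer: 14

Derivation:
Step 0 (initial): 2 infected
Step 1: +5 new -> 7 infected
Step 2: +7 new -> 14 infected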